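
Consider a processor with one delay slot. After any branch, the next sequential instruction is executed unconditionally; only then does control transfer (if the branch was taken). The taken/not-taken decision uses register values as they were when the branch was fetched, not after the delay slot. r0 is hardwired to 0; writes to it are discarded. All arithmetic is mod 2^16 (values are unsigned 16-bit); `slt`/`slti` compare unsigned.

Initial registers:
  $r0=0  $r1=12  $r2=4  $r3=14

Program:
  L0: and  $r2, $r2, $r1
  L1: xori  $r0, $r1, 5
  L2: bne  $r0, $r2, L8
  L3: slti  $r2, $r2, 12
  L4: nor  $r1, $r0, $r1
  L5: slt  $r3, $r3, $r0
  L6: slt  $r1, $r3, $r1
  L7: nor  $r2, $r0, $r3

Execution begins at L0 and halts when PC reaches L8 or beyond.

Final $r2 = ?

[0] and  $r2, $r2, $r1  →  {$r0:0, $r1:12, $r2:4, $r3:14}
[1] xori  $r0, $r1, 5  →  {$r0:0, $r1:12, $r2:4, $r3:14}
[2] bne  $r0, $r2, L8  →  {$r0:0, $r1:12, $r2:4, $r3:14}  ⟨branch taken⟩
[3] slti  $r2, $r2, 12  →  {$r0:0, $r1:12, $r2:1, $r3:14}

1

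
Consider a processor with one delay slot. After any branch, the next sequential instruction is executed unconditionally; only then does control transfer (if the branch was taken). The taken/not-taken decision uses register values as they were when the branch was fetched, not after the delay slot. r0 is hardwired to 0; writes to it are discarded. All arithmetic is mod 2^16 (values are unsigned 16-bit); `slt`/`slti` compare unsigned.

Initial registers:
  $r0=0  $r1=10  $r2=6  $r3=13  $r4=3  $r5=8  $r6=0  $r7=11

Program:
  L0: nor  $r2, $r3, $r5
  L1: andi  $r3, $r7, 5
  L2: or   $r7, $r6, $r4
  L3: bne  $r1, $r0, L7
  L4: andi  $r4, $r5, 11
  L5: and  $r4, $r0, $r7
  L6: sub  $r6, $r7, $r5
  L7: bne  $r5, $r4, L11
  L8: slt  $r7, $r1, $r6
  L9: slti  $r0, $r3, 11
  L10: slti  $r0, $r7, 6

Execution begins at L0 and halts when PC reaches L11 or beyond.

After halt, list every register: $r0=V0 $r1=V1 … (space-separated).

#0 nor  $r2, $r3, $r5 ; 0/10/65522/13/3/8/0/11
#1 andi  $r3, $r7, 5 ; 0/10/65522/1/3/8/0/11
#2 or   $r7, $r6, $r4 ; 0/10/65522/1/3/8/0/3
#3 bne  $r1, $r0, L7 ; 0/10/65522/1/3/8/0/3 ; →target
#4 andi  $r4, $r5, 11 ; 0/10/65522/1/8/8/0/3
#7 bne  $r5, $r4, L11 ; 0/10/65522/1/8/8/0/3 ; →fallthru
#8 slt  $r7, $r1, $r6 ; 0/10/65522/1/8/8/0/0
#9 slti  $r0, $r3, 11 ; 0/10/65522/1/8/8/0/0
#10 slti  $r0, $r7, 6 ; 0/10/65522/1/8/8/0/0

$r0=0 $r1=10 $r2=65522 $r3=1 $r4=8 $r5=8 $r6=0 $r7=0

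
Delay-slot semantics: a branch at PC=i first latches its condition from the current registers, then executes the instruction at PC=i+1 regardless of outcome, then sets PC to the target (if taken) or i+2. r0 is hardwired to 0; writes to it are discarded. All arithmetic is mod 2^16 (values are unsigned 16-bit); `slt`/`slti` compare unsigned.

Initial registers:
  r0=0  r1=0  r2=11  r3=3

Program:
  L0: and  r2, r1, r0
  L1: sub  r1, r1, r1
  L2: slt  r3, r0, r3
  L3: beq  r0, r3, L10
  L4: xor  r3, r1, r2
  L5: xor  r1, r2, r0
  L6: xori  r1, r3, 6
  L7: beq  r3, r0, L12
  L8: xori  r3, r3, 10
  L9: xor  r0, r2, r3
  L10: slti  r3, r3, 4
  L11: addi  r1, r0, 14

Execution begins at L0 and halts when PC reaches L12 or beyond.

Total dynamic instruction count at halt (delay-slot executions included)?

9

  step pc=0: and  r2, r1, r0  regs=(0,0,0,3)
  step pc=1: sub  r1, r1, r1  regs=(0,0,0,3)
  step pc=2: slt  r3, r0, r3  regs=(0,0,0,1)
  step pc=3: beq  r0, r3, L10  cond=F  regs=(0,0,0,1)
  step pc=4: xor  r3, r1, r2  regs=(0,0,0,0)
  step pc=5: xor  r1, r2, r0  regs=(0,0,0,0)
  step pc=6: xori  r1, r3, 6  regs=(0,6,0,0)
  step pc=7: beq  r3, r0, L12  cond=T  regs=(0,6,0,0)
  step pc=8: xori  r3, r3, 10  regs=(0,6,0,10)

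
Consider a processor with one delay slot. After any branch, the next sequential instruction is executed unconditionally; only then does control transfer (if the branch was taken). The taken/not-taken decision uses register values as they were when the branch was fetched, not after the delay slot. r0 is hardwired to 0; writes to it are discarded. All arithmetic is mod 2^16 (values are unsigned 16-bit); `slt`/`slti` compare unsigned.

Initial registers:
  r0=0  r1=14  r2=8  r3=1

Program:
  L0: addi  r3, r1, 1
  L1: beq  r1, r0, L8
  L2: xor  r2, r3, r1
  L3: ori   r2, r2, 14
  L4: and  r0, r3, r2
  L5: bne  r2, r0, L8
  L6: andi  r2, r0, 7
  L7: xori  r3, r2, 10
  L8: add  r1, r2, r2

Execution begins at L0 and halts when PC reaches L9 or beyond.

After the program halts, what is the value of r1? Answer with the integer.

[0] addi  r3, r1, 1  →  {r0:0, r1:14, r2:8, r3:15}
[1] beq  r1, r0, L8  →  {r0:0, r1:14, r2:8, r3:15}  ⟨branch fallthrough⟩
[2] xor  r2, r3, r1  →  {r0:0, r1:14, r2:1, r3:15}
[3] ori   r2, r2, 14  →  {r0:0, r1:14, r2:15, r3:15}
[4] and  r0, r3, r2  →  {r0:0, r1:14, r2:15, r3:15}
[5] bne  r2, r0, L8  →  {r0:0, r1:14, r2:15, r3:15}  ⟨branch taken⟩
[6] andi  r2, r0, 7  →  {r0:0, r1:14, r2:0, r3:15}
[8] add  r1, r2, r2  →  {r0:0, r1:0, r2:0, r3:15}

0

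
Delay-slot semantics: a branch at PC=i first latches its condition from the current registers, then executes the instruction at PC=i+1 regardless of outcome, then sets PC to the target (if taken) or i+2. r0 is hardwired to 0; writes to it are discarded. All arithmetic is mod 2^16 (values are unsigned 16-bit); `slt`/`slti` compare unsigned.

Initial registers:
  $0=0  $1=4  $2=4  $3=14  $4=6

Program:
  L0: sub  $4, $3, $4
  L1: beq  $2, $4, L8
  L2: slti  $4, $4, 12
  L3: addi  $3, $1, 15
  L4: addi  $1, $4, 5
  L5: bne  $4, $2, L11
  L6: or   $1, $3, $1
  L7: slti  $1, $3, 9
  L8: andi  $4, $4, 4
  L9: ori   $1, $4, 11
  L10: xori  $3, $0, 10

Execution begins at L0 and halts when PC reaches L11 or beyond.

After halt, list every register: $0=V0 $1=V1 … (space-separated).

$0=0 $1=23 $2=4 $3=19 $4=1

[0] sub  $4, $3, $4  →  {$0:0, $1:4, $2:4, $3:14, $4:8}
[1] beq  $2, $4, L8  →  {$0:0, $1:4, $2:4, $3:14, $4:8}  ⟨branch fallthrough⟩
[2] slti  $4, $4, 12  →  {$0:0, $1:4, $2:4, $3:14, $4:1}
[3] addi  $3, $1, 15  →  {$0:0, $1:4, $2:4, $3:19, $4:1}
[4] addi  $1, $4, 5  →  {$0:0, $1:6, $2:4, $3:19, $4:1}
[5] bne  $4, $2, L11  →  {$0:0, $1:6, $2:4, $3:19, $4:1}  ⟨branch taken⟩
[6] or   $1, $3, $1  →  {$0:0, $1:23, $2:4, $3:19, $4:1}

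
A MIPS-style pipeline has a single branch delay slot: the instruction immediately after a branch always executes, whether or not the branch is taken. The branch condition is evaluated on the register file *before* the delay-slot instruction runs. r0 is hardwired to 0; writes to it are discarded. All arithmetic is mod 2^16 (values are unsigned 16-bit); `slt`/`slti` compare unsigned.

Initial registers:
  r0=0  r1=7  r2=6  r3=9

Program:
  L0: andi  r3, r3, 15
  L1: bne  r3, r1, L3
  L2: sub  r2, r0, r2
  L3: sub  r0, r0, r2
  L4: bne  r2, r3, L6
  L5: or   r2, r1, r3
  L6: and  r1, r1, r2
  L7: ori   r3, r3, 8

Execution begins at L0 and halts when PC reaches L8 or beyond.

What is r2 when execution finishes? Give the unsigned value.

15

[0] andi  r3, r3, 15  →  {r0:0, r1:7, r2:6, r3:9}
[1] bne  r3, r1, L3  →  {r0:0, r1:7, r2:6, r3:9}  ⟨branch taken⟩
[2] sub  r2, r0, r2  →  {r0:0, r1:7, r2:65530, r3:9}
[3] sub  r0, r0, r2  →  {r0:0, r1:7, r2:65530, r3:9}
[4] bne  r2, r3, L6  →  {r0:0, r1:7, r2:65530, r3:9}  ⟨branch taken⟩
[5] or   r2, r1, r3  →  {r0:0, r1:7, r2:15, r3:9}
[6] and  r1, r1, r2  →  {r0:0, r1:7, r2:15, r3:9}
[7] ori   r3, r3, 8  →  {r0:0, r1:7, r2:15, r3:9}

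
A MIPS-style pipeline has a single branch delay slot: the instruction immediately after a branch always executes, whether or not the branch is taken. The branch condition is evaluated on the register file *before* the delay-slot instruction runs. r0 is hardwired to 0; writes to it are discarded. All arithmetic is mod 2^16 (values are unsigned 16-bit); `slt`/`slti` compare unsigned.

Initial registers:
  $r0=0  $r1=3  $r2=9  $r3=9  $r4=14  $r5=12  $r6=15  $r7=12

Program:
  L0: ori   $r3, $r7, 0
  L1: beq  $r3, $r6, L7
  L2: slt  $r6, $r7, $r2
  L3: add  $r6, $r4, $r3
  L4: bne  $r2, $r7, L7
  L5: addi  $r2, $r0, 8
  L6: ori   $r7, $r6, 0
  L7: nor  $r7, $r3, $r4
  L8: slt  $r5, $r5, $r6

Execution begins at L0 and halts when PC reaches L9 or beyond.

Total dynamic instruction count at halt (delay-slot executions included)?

8

[0] ori   $r3, $r7, 0  →  {$r0:0, $r1:3, $r2:9, $r3:12, $r4:14, $r5:12, $r6:15, $r7:12}
[1] beq  $r3, $r6, L7  →  {$r0:0, $r1:3, $r2:9, $r3:12, $r4:14, $r5:12, $r6:15, $r7:12}  ⟨branch fallthrough⟩
[2] slt  $r6, $r7, $r2  →  {$r0:0, $r1:3, $r2:9, $r3:12, $r4:14, $r5:12, $r6:0, $r7:12}
[3] add  $r6, $r4, $r3  →  {$r0:0, $r1:3, $r2:9, $r3:12, $r4:14, $r5:12, $r6:26, $r7:12}
[4] bne  $r2, $r7, L7  →  {$r0:0, $r1:3, $r2:9, $r3:12, $r4:14, $r5:12, $r6:26, $r7:12}  ⟨branch taken⟩
[5] addi  $r2, $r0, 8  →  {$r0:0, $r1:3, $r2:8, $r3:12, $r4:14, $r5:12, $r6:26, $r7:12}
[7] nor  $r7, $r3, $r4  →  {$r0:0, $r1:3, $r2:8, $r3:12, $r4:14, $r5:12, $r6:26, $r7:65521}
[8] slt  $r5, $r5, $r6  →  {$r0:0, $r1:3, $r2:8, $r3:12, $r4:14, $r5:1, $r6:26, $r7:65521}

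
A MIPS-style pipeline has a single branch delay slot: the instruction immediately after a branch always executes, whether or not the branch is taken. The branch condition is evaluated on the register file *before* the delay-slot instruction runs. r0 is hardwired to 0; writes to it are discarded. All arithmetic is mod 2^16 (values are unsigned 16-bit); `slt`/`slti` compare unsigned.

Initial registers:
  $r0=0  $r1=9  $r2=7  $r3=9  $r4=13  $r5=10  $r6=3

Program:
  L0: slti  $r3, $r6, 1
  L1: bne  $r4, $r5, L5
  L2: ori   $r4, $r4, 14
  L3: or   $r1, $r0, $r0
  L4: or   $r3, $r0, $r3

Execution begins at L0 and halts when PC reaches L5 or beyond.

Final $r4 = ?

#0 slti  $r3, $r6, 1 ; 0/9/7/0/13/10/3
#1 bne  $r4, $r5, L5 ; 0/9/7/0/13/10/3 ; →target
#2 ori   $r4, $r4, 14 ; 0/9/7/0/15/10/3

15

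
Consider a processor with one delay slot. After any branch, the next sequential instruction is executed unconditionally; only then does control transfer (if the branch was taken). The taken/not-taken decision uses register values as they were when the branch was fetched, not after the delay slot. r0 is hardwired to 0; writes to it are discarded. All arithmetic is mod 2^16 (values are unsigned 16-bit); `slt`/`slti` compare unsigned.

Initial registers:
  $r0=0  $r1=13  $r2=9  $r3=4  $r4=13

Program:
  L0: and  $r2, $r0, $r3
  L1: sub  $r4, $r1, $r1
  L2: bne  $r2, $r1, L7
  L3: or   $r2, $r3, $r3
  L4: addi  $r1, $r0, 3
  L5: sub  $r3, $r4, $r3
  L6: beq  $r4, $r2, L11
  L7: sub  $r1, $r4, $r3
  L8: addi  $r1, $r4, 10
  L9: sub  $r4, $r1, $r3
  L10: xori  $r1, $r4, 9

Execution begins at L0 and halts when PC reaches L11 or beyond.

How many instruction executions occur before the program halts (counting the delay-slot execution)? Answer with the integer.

#0 and  $r2, $r0, $r3 ; 0/13/0/4/13
#1 sub  $r4, $r1, $r1 ; 0/13/0/4/0
#2 bne  $r2, $r1, L7 ; 0/13/0/4/0 ; →target
#3 or   $r2, $r3, $r3 ; 0/13/4/4/0
#7 sub  $r1, $r4, $r3 ; 0/65532/4/4/0
#8 addi  $r1, $r4, 10 ; 0/10/4/4/0
#9 sub  $r4, $r1, $r3 ; 0/10/4/4/6
#10 xori  $r1, $r4, 9 ; 0/15/4/4/6

8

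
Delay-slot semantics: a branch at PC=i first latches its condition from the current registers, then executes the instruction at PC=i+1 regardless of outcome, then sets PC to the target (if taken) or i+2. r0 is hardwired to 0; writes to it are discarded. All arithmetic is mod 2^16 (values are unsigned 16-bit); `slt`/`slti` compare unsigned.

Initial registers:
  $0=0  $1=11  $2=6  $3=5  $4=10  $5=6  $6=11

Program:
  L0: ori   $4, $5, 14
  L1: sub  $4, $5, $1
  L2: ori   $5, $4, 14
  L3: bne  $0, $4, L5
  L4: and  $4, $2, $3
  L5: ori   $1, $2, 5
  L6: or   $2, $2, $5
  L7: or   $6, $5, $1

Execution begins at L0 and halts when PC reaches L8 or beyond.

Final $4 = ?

4

[0] ori   $4, $5, 14  →  {$0:0, $1:11, $2:6, $3:5, $4:14, $5:6, $6:11}
[1] sub  $4, $5, $1  →  {$0:0, $1:11, $2:6, $3:5, $4:65531, $5:6, $6:11}
[2] ori   $5, $4, 14  →  {$0:0, $1:11, $2:6, $3:5, $4:65531, $5:65535, $6:11}
[3] bne  $0, $4, L5  →  {$0:0, $1:11, $2:6, $3:5, $4:65531, $5:65535, $6:11}  ⟨branch taken⟩
[4] and  $4, $2, $3  →  {$0:0, $1:11, $2:6, $3:5, $4:4, $5:65535, $6:11}
[5] ori   $1, $2, 5  →  {$0:0, $1:7, $2:6, $3:5, $4:4, $5:65535, $6:11}
[6] or   $2, $2, $5  →  {$0:0, $1:7, $2:65535, $3:5, $4:4, $5:65535, $6:11}
[7] or   $6, $5, $1  →  {$0:0, $1:7, $2:65535, $3:5, $4:4, $5:65535, $6:65535}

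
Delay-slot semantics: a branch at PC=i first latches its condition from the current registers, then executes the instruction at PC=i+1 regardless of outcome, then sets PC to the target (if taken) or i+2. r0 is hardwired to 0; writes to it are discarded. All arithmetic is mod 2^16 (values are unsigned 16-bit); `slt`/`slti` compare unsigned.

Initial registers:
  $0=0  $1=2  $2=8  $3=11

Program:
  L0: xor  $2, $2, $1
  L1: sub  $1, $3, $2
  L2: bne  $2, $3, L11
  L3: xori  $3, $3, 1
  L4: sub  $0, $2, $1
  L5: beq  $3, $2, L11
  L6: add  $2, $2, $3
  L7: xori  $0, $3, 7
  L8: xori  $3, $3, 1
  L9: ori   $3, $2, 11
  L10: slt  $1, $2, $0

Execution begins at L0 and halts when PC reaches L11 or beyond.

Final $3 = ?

  step pc=0: xor  $2, $2, $1  regs=(0,2,10,11)
  step pc=1: sub  $1, $3, $2  regs=(0,1,10,11)
  step pc=2: bne  $2, $3, L11  cond=T  regs=(0,1,10,11)
  step pc=3: xori  $3, $3, 1  regs=(0,1,10,10)

10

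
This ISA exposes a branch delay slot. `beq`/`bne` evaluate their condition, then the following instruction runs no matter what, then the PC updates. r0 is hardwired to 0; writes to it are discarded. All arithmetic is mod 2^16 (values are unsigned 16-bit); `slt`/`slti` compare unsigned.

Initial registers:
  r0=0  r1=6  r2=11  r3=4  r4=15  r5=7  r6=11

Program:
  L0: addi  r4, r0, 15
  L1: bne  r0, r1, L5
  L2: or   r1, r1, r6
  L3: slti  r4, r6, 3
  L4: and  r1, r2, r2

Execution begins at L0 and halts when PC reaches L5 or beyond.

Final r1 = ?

  step pc=0: addi  r4, r0, 15  regs=(0,6,11,4,15,7,11)
  step pc=1: bne  r0, r1, L5  cond=T  regs=(0,6,11,4,15,7,11)
  step pc=2: or   r1, r1, r6  regs=(0,15,11,4,15,7,11)

15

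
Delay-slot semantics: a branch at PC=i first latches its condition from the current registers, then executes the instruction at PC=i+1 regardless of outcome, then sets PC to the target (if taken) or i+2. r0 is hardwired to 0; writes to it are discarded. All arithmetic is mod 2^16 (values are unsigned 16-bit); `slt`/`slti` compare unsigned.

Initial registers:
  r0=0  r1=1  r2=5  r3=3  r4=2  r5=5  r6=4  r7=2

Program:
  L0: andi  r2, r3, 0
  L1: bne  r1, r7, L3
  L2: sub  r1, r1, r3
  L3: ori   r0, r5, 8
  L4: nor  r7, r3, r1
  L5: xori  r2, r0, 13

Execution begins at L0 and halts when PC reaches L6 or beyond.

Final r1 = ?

65534

PC=0  andi  r2, r3, 0        | r0=0 r1=1 r2=0 r3=3 r4=2 r5=5 r6=4 r7=2
PC=1  bne  r1, r7, L3        | r0=0 r1=1 r2=0 r3=3 r4=2 r5=5 r6=4 r7=2  [TAKEN]
PC=2  sub  r1, r1, r3        | r0=0 r1=65534 r2=0 r3=3 r4=2 r5=5 r6=4 r7=2
PC=3  ori   r0, r5, 8        | r0=0 r1=65534 r2=0 r3=3 r4=2 r5=5 r6=4 r7=2
PC=4  nor  r7, r3, r1        | r0=0 r1=65534 r2=0 r3=3 r4=2 r5=5 r6=4 r7=0
PC=5  xori  r2, r0, 13       | r0=0 r1=65534 r2=13 r3=3 r4=2 r5=5 r6=4 r7=0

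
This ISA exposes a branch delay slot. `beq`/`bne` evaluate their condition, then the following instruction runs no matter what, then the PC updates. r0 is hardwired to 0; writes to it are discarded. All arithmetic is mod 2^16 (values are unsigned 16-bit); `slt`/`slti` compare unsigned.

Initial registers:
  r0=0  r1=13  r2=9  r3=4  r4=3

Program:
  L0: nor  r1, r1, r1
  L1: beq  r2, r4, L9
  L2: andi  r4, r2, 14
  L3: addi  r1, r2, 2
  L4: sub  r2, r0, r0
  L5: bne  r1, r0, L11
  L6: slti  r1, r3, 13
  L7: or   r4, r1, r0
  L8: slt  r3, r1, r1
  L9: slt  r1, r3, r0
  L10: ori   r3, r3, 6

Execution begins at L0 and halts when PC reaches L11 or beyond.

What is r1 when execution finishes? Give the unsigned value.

1

[0] nor  r1, r1, r1  →  {r0:0, r1:65522, r2:9, r3:4, r4:3}
[1] beq  r2, r4, L9  →  {r0:0, r1:65522, r2:9, r3:4, r4:3}  ⟨branch fallthrough⟩
[2] andi  r4, r2, 14  →  {r0:0, r1:65522, r2:9, r3:4, r4:8}
[3] addi  r1, r2, 2  →  {r0:0, r1:11, r2:9, r3:4, r4:8}
[4] sub  r2, r0, r0  →  {r0:0, r1:11, r2:0, r3:4, r4:8}
[5] bne  r1, r0, L11  →  {r0:0, r1:11, r2:0, r3:4, r4:8}  ⟨branch taken⟩
[6] slti  r1, r3, 13  →  {r0:0, r1:1, r2:0, r3:4, r4:8}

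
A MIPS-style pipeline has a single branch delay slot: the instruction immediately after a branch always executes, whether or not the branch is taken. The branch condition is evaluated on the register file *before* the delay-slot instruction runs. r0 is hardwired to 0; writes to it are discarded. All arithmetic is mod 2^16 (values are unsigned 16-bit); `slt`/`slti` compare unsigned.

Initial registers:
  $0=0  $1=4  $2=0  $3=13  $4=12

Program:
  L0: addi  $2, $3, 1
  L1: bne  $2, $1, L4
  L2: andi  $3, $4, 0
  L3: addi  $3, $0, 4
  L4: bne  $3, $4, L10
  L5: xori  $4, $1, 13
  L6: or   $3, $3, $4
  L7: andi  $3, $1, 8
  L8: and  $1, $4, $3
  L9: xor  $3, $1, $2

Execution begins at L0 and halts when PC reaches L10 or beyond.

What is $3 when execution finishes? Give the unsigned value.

0

  step pc=0: addi  $2, $3, 1  regs=(0,4,14,13,12)
  step pc=1: bne  $2, $1, L4  cond=T  regs=(0,4,14,13,12)
  step pc=2: andi  $3, $4, 0  regs=(0,4,14,0,12)
  step pc=4: bne  $3, $4, L10  cond=T  regs=(0,4,14,0,12)
  step pc=5: xori  $4, $1, 13  regs=(0,4,14,0,9)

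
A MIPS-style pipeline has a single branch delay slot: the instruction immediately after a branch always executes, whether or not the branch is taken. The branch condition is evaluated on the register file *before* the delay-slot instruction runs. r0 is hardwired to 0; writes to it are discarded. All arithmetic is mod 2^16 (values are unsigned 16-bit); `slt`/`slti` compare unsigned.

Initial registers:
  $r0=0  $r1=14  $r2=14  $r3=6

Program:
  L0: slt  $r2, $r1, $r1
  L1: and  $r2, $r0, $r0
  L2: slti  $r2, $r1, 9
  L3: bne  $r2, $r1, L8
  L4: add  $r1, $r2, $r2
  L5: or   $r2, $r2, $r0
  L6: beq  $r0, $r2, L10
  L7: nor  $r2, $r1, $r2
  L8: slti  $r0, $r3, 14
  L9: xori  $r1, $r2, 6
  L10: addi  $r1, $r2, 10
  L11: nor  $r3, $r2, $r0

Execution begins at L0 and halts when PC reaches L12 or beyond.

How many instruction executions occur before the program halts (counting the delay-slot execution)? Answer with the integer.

9

PC=0  slt  $r2, $r1, $r1     | $r0=0 $r1=14 $r2=0 $r3=6
PC=1  and  $r2, $r0, $r0     | $r0=0 $r1=14 $r2=0 $r3=6
PC=2  slti  $r2, $r1, 9      | $r0=0 $r1=14 $r2=0 $r3=6
PC=3  bne  $r2, $r1, L8      | $r0=0 $r1=14 $r2=0 $r3=6  [TAKEN]
PC=4  add  $r1, $r2, $r2     | $r0=0 $r1=0 $r2=0 $r3=6
PC=8  slti  $r0, $r3, 14     | $r0=0 $r1=0 $r2=0 $r3=6
PC=9  xori  $r1, $r2, 6      | $r0=0 $r1=6 $r2=0 $r3=6
PC=10 addi  $r1, $r2, 10     | $r0=0 $r1=10 $r2=0 $r3=6
PC=11 nor  $r3, $r2, $r0     | $r0=0 $r1=10 $r2=0 $r3=65535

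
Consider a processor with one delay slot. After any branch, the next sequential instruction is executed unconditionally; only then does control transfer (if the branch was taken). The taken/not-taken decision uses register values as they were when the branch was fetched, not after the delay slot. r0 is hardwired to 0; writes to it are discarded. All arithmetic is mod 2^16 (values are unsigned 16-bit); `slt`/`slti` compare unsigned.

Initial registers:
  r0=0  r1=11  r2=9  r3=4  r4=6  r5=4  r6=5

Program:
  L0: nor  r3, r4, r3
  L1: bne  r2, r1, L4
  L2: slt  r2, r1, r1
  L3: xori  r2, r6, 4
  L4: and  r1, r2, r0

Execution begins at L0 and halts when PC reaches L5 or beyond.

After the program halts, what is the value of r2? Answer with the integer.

#0 nor  r3, r4, r3 ; 0/11/9/65529/6/4/5
#1 bne  r2, r1, L4 ; 0/11/9/65529/6/4/5 ; →target
#2 slt  r2, r1, r1 ; 0/11/0/65529/6/4/5
#4 and  r1, r2, r0 ; 0/0/0/65529/6/4/5

0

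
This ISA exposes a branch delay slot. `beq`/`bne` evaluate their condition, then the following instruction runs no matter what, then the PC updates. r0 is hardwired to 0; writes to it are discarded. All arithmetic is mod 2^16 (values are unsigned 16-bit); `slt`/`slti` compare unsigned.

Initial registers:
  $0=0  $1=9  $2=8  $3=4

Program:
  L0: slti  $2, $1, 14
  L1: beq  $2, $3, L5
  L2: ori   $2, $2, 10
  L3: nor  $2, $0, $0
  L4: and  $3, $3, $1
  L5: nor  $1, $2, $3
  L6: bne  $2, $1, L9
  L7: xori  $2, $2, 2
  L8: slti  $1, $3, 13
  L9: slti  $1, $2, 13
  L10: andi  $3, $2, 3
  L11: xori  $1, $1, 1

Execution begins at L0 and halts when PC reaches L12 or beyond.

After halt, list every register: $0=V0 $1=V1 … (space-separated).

$0=0 $1=1 $2=65533 $3=1

  step pc=0: slti  $2, $1, 14  regs=(0,9,1,4)
  step pc=1: beq  $2, $3, L5  cond=F  regs=(0,9,1,4)
  step pc=2: ori   $2, $2, 10  regs=(0,9,11,4)
  step pc=3: nor  $2, $0, $0  regs=(0,9,65535,4)
  step pc=4: and  $3, $3, $1  regs=(0,9,65535,0)
  step pc=5: nor  $1, $2, $3  regs=(0,0,65535,0)
  step pc=6: bne  $2, $1, L9  cond=T  regs=(0,0,65535,0)
  step pc=7: xori  $2, $2, 2  regs=(0,0,65533,0)
  step pc=9: slti  $1, $2, 13  regs=(0,0,65533,0)
  step pc=10: andi  $3, $2, 3  regs=(0,0,65533,1)
  step pc=11: xori  $1, $1, 1  regs=(0,1,65533,1)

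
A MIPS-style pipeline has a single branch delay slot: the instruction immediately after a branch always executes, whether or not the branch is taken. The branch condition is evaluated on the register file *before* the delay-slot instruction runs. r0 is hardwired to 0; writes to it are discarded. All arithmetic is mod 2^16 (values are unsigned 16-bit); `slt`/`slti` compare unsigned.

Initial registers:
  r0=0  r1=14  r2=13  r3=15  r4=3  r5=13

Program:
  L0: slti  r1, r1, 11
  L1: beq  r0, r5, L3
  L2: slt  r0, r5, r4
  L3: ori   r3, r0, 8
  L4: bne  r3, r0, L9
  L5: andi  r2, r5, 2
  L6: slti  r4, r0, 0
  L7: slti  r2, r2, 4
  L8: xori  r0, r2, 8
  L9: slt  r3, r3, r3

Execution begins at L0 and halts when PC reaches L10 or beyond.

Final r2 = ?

0

[0] slti  r1, r1, 11  →  {r0:0, r1:0, r2:13, r3:15, r4:3, r5:13}
[1] beq  r0, r5, L3  →  {r0:0, r1:0, r2:13, r3:15, r4:3, r5:13}  ⟨branch fallthrough⟩
[2] slt  r0, r5, r4  →  {r0:0, r1:0, r2:13, r3:15, r4:3, r5:13}
[3] ori   r3, r0, 8  →  {r0:0, r1:0, r2:13, r3:8, r4:3, r5:13}
[4] bne  r3, r0, L9  →  {r0:0, r1:0, r2:13, r3:8, r4:3, r5:13}  ⟨branch taken⟩
[5] andi  r2, r5, 2  →  {r0:0, r1:0, r2:0, r3:8, r4:3, r5:13}
[9] slt  r3, r3, r3  →  {r0:0, r1:0, r2:0, r3:0, r4:3, r5:13}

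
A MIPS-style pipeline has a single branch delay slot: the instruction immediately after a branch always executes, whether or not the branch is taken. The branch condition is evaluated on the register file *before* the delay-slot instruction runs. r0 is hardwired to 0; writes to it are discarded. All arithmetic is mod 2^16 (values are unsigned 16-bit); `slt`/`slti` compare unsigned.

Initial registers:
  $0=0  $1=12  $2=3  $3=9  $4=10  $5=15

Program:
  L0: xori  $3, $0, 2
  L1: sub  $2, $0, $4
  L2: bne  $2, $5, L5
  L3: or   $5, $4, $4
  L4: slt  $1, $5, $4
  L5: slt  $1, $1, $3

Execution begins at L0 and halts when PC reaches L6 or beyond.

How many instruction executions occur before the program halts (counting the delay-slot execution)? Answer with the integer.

5

#0 xori  $3, $0, 2 ; 0/12/3/2/10/15
#1 sub  $2, $0, $4 ; 0/12/65526/2/10/15
#2 bne  $2, $5, L5 ; 0/12/65526/2/10/15 ; →target
#3 or   $5, $4, $4 ; 0/12/65526/2/10/10
#5 slt  $1, $1, $3 ; 0/0/65526/2/10/10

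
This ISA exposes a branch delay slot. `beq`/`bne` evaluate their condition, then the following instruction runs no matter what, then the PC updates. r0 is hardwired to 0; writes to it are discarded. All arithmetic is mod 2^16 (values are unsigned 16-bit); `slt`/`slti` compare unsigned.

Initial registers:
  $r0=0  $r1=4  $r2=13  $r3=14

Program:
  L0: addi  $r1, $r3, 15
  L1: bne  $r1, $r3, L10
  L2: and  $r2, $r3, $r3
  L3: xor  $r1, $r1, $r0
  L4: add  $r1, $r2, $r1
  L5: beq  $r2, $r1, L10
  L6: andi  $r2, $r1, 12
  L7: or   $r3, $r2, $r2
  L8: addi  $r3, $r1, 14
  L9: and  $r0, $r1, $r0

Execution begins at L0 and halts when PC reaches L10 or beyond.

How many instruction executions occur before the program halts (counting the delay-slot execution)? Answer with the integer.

  step pc=0: addi  $r1, $r3, 15  regs=(0,29,13,14)
  step pc=1: bne  $r1, $r3, L10  cond=T  regs=(0,29,13,14)
  step pc=2: and  $r2, $r3, $r3  regs=(0,29,14,14)

3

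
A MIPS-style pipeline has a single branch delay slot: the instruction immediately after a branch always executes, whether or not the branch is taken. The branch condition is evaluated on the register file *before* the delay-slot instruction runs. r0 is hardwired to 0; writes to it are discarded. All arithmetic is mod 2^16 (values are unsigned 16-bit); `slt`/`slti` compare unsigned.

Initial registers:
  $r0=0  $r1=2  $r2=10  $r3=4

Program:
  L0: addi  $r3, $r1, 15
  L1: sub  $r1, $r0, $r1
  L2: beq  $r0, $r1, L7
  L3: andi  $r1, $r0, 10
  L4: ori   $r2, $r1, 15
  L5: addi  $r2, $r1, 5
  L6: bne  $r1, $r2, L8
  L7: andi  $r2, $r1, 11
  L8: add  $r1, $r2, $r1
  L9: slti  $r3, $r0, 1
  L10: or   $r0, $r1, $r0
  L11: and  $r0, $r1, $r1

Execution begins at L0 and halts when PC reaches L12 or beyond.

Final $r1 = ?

[0] addi  $r3, $r1, 15  →  {$r0:0, $r1:2, $r2:10, $r3:17}
[1] sub  $r1, $r0, $r1  →  {$r0:0, $r1:65534, $r2:10, $r3:17}
[2] beq  $r0, $r1, L7  →  {$r0:0, $r1:65534, $r2:10, $r3:17}  ⟨branch fallthrough⟩
[3] andi  $r1, $r0, 10  →  {$r0:0, $r1:0, $r2:10, $r3:17}
[4] ori   $r2, $r1, 15  →  {$r0:0, $r1:0, $r2:15, $r3:17}
[5] addi  $r2, $r1, 5  →  {$r0:0, $r1:0, $r2:5, $r3:17}
[6] bne  $r1, $r2, L8  →  {$r0:0, $r1:0, $r2:5, $r3:17}  ⟨branch taken⟩
[7] andi  $r2, $r1, 11  →  {$r0:0, $r1:0, $r2:0, $r3:17}
[8] add  $r1, $r2, $r1  →  {$r0:0, $r1:0, $r2:0, $r3:17}
[9] slti  $r3, $r0, 1  →  {$r0:0, $r1:0, $r2:0, $r3:1}
[10] or   $r0, $r1, $r0  →  {$r0:0, $r1:0, $r2:0, $r3:1}
[11] and  $r0, $r1, $r1  →  {$r0:0, $r1:0, $r2:0, $r3:1}

0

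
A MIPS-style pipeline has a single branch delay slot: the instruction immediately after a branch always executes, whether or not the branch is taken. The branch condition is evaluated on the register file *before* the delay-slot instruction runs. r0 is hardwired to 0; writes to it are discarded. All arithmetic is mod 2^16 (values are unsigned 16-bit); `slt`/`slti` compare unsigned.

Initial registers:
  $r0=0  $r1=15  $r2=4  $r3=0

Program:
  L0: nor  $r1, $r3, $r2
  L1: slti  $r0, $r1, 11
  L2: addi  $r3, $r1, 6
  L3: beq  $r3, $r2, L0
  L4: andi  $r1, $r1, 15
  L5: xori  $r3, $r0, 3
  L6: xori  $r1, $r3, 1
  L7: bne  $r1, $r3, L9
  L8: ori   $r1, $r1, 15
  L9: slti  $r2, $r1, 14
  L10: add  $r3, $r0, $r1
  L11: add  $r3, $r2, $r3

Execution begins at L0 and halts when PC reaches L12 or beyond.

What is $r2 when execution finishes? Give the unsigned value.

0

#0 nor  $r1, $r3, $r2 ; 0/65531/4/0
#1 slti  $r0, $r1, 11 ; 0/65531/4/0
#2 addi  $r3, $r1, 6 ; 0/65531/4/1
#3 beq  $r3, $r2, L0 ; 0/65531/4/1 ; →fallthru
#4 andi  $r1, $r1, 15 ; 0/11/4/1
#5 xori  $r3, $r0, 3 ; 0/11/4/3
#6 xori  $r1, $r3, 1 ; 0/2/4/3
#7 bne  $r1, $r3, L9 ; 0/2/4/3 ; →target
#8 ori   $r1, $r1, 15 ; 0/15/4/3
#9 slti  $r2, $r1, 14 ; 0/15/0/3
#10 add  $r3, $r0, $r1 ; 0/15/0/15
#11 add  $r3, $r2, $r3 ; 0/15/0/15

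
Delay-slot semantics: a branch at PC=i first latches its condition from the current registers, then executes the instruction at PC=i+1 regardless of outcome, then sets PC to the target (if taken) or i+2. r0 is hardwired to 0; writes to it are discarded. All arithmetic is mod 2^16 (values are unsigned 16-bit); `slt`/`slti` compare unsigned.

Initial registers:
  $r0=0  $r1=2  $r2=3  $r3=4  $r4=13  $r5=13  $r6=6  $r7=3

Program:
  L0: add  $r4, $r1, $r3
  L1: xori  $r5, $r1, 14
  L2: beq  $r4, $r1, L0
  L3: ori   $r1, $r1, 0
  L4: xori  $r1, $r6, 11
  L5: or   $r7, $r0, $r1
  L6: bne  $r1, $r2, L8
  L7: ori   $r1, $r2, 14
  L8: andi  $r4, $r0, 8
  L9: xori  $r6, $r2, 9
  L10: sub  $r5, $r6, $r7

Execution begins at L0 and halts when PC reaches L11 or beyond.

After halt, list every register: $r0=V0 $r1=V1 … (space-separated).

$r0=0 $r1=15 $r2=3 $r3=4 $r4=0 $r5=65533 $r6=10 $r7=13

PC=0  add  $r4, $r1, $r3     | $r0=0 $r1=2 $r2=3 $r3=4 $r4=6 $r5=13 $r6=6 $r7=3
PC=1  xori  $r5, $r1, 14     | $r0=0 $r1=2 $r2=3 $r3=4 $r4=6 $r5=12 $r6=6 $r7=3
PC=2  beq  $r4, $r1, L0      | $r0=0 $r1=2 $r2=3 $r3=4 $r4=6 $r5=12 $r6=6 $r7=3  [not taken]
PC=3  ori   $r1, $r1, 0      | $r0=0 $r1=2 $r2=3 $r3=4 $r4=6 $r5=12 $r6=6 $r7=3
PC=4  xori  $r1, $r6, 11     | $r0=0 $r1=13 $r2=3 $r3=4 $r4=6 $r5=12 $r6=6 $r7=3
PC=5  or   $r7, $r0, $r1     | $r0=0 $r1=13 $r2=3 $r3=4 $r4=6 $r5=12 $r6=6 $r7=13
PC=6  bne  $r1, $r2, L8      | $r0=0 $r1=13 $r2=3 $r3=4 $r4=6 $r5=12 $r6=6 $r7=13  [TAKEN]
PC=7  ori   $r1, $r2, 14     | $r0=0 $r1=15 $r2=3 $r3=4 $r4=6 $r5=12 $r6=6 $r7=13
PC=8  andi  $r4, $r0, 8      | $r0=0 $r1=15 $r2=3 $r3=4 $r4=0 $r5=12 $r6=6 $r7=13
PC=9  xori  $r6, $r2, 9      | $r0=0 $r1=15 $r2=3 $r3=4 $r4=0 $r5=12 $r6=10 $r7=13
PC=10 sub  $r5, $r6, $r7     | $r0=0 $r1=15 $r2=3 $r3=4 $r4=0 $r5=65533 $r6=10 $r7=13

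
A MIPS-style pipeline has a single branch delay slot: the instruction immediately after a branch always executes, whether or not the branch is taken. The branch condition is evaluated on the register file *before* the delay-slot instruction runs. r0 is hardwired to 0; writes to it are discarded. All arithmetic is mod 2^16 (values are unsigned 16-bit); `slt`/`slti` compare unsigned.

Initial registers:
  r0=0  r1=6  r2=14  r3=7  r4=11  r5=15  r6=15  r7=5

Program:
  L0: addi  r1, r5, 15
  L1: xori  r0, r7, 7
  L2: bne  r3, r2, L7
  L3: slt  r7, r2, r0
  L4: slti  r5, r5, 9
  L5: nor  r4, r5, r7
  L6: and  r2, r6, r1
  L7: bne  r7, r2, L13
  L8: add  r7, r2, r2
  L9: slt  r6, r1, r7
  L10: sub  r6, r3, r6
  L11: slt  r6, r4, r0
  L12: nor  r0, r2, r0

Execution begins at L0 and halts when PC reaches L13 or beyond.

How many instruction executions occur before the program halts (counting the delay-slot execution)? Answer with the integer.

PC=0  addi  r1, r5, 15       | r0=0 r1=30 r2=14 r3=7 r4=11 r5=15 r6=15 r7=5
PC=1  xori  r0, r7, 7        | r0=0 r1=30 r2=14 r3=7 r4=11 r5=15 r6=15 r7=5
PC=2  bne  r3, r2, L7        | r0=0 r1=30 r2=14 r3=7 r4=11 r5=15 r6=15 r7=5  [TAKEN]
PC=3  slt  r7, r2, r0        | r0=0 r1=30 r2=14 r3=7 r4=11 r5=15 r6=15 r7=0
PC=7  bne  r7, r2, L13       | r0=0 r1=30 r2=14 r3=7 r4=11 r5=15 r6=15 r7=0  [TAKEN]
PC=8  add  r7, r2, r2        | r0=0 r1=30 r2=14 r3=7 r4=11 r5=15 r6=15 r7=28

6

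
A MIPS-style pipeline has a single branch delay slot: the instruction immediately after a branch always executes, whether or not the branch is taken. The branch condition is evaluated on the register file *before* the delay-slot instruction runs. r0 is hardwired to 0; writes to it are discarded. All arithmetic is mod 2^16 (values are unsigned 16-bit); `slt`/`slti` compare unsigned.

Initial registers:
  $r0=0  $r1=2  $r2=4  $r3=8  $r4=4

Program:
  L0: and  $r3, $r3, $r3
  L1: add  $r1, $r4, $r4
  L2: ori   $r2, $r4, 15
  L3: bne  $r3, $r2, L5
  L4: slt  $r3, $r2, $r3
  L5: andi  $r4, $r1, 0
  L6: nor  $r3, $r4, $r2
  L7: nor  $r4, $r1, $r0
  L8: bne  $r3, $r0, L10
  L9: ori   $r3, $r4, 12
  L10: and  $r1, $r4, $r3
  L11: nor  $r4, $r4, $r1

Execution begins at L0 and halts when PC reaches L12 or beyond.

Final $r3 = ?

  step pc=0: and  $r3, $r3, $r3  regs=(0,2,4,8,4)
  step pc=1: add  $r1, $r4, $r4  regs=(0,8,4,8,4)
  step pc=2: ori   $r2, $r4, 15  regs=(0,8,15,8,4)
  step pc=3: bne  $r3, $r2, L5  cond=T  regs=(0,8,15,8,4)
  step pc=4: slt  $r3, $r2, $r3  regs=(0,8,15,0,4)
  step pc=5: andi  $r4, $r1, 0  regs=(0,8,15,0,0)
  step pc=6: nor  $r3, $r4, $r2  regs=(0,8,15,65520,0)
  step pc=7: nor  $r4, $r1, $r0  regs=(0,8,15,65520,65527)
  step pc=8: bne  $r3, $r0, L10  cond=T  regs=(0,8,15,65520,65527)
  step pc=9: ori   $r3, $r4, 12  regs=(0,8,15,65535,65527)
  step pc=10: and  $r1, $r4, $r3  regs=(0,65527,15,65535,65527)
  step pc=11: nor  $r4, $r4, $r1  regs=(0,65527,15,65535,8)

65535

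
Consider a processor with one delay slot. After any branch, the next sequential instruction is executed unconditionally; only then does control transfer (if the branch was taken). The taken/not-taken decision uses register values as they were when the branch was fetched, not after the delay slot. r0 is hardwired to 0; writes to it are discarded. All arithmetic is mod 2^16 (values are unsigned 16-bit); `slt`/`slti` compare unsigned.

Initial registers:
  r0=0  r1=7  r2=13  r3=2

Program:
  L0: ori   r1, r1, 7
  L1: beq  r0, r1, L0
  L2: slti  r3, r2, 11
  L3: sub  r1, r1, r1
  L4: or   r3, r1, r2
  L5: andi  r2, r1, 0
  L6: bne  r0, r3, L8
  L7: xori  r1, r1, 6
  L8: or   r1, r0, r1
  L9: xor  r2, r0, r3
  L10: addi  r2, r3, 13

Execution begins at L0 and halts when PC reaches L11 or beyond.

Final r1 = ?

#0 ori   r1, r1, 7 ; 0/7/13/2
#1 beq  r0, r1, L0 ; 0/7/13/2 ; →fallthru
#2 slti  r3, r2, 11 ; 0/7/13/0
#3 sub  r1, r1, r1 ; 0/0/13/0
#4 or   r3, r1, r2 ; 0/0/13/13
#5 andi  r2, r1, 0 ; 0/0/0/13
#6 bne  r0, r3, L8 ; 0/0/0/13 ; →target
#7 xori  r1, r1, 6 ; 0/6/0/13
#8 or   r1, r0, r1 ; 0/6/0/13
#9 xor  r2, r0, r3 ; 0/6/13/13
#10 addi  r2, r3, 13 ; 0/6/26/13

6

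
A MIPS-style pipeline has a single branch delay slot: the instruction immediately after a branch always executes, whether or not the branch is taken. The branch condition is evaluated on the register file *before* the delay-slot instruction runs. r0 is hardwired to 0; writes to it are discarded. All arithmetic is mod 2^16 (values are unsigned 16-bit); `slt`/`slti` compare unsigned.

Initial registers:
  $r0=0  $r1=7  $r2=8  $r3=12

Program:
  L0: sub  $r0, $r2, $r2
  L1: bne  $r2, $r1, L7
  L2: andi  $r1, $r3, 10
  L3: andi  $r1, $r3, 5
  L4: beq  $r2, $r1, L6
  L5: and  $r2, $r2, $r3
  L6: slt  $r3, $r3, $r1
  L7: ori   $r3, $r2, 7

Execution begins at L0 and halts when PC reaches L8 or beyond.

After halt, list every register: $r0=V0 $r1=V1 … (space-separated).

#0 sub  $r0, $r2, $r2 ; 0/7/8/12
#1 bne  $r2, $r1, L7 ; 0/7/8/12 ; →target
#2 andi  $r1, $r3, 10 ; 0/8/8/12
#7 ori   $r3, $r2, 7 ; 0/8/8/15

$r0=0 $r1=8 $r2=8 $r3=15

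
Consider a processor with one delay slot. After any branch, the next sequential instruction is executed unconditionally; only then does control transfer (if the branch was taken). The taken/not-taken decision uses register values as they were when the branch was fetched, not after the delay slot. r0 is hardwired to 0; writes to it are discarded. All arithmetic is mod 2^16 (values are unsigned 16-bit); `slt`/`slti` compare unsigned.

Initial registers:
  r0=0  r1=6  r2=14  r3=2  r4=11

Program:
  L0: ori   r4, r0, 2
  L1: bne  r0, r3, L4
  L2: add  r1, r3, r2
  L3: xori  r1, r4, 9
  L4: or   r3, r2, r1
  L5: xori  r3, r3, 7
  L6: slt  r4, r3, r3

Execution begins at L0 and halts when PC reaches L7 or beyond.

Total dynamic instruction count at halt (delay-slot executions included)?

#0 ori   r4, r0, 2 ; 0/6/14/2/2
#1 bne  r0, r3, L4 ; 0/6/14/2/2 ; →target
#2 add  r1, r3, r2 ; 0/16/14/2/2
#4 or   r3, r2, r1 ; 0/16/14/30/2
#5 xori  r3, r3, 7 ; 0/16/14/25/2
#6 slt  r4, r3, r3 ; 0/16/14/25/0

6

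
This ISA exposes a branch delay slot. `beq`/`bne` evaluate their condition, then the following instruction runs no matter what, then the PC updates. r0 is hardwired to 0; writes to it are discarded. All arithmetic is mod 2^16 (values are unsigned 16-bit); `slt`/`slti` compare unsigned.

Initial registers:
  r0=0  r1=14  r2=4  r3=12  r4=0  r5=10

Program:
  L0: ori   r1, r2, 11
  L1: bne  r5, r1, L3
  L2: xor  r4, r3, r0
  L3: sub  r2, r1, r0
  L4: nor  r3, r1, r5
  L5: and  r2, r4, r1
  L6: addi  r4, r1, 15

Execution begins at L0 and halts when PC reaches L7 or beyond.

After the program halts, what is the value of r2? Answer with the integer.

12

PC=0  ori   r1, r2, 11       | r0=0 r1=15 r2=4 r3=12 r4=0 r5=10
PC=1  bne  r5, r1, L3        | r0=0 r1=15 r2=4 r3=12 r4=0 r5=10  [TAKEN]
PC=2  xor  r4, r3, r0        | r0=0 r1=15 r2=4 r3=12 r4=12 r5=10
PC=3  sub  r2, r1, r0        | r0=0 r1=15 r2=15 r3=12 r4=12 r5=10
PC=4  nor  r3, r1, r5        | r0=0 r1=15 r2=15 r3=65520 r4=12 r5=10
PC=5  and  r2, r4, r1        | r0=0 r1=15 r2=12 r3=65520 r4=12 r5=10
PC=6  addi  r4, r1, 15       | r0=0 r1=15 r2=12 r3=65520 r4=30 r5=10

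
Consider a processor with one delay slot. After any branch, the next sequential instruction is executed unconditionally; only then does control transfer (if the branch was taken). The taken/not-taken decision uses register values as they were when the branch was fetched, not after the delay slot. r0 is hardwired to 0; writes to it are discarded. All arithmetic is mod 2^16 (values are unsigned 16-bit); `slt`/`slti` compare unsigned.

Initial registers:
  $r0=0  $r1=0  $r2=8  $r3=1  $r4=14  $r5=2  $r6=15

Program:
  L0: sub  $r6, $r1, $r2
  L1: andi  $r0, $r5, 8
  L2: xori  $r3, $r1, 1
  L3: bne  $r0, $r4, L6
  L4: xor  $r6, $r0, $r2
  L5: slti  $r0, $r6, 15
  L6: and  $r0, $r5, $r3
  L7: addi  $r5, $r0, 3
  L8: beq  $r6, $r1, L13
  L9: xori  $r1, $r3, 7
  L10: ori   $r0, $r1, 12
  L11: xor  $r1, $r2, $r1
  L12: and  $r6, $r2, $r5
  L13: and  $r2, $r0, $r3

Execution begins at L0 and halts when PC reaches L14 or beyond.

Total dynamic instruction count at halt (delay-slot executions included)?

13

PC=0  sub  $r6, $r1, $r2     | $r0=0 $r1=0 $r2=8 $r3=1 $r4=14 $r5=2 $r6=65528
PC=1  andi  $r0, $r5, 8      | $r0=0 $r1=0 $r2=8 $r3=1 $r4=14 $r5=2 $r6=65528
PC=2  xori  $r3, $r1, 1      | $r0=0 $r1=0 $r2=8 $r3=1 $r4=14 $r5=2 $r6=65528
PC=3  bne  $r0, $r4, L6      | $r0=0 $r1=0 $r2=8 $r3=1 $r4=14 $r5=2 $r6=65528  [TAKEN]
PC=4  xor  $r6, $r0, $r2     | $r0=0 $r1=0 $r2=8 $r3=1 $r4=14 $r5=2 $r6=8
PC=6  and  $r0, $r5, $r3     | $r0=0 $r1=0 $r2=8 $r3=1 $r4=14 $r5=2 $r6=8
PC=7  addi  $r5, $r0, 3      | $r0=0 $r1=0 $r2=8 $r3=1 $r4=14 $r5=3 $r6=8
PC=8  beq  $r6, $r1, L13     | $r0=0 $r1=0 $r2=8 $r3=1 $r4=14 $r5=3 $r6=8  [not taken]
PC=9  xori  $r1, $r3, 7      | $r0=0 $r1=6 $r2=8 $r3=1 $r4=14 $r5=3 $r6=8
PC=10 ori   $r0, $r1, 12     | $r0=0 $r1=6 $r2=8 $r3=1 $r4=14 $r5=3 $r6=8
PC=11 xor  $r1, $r2, $r1     | $r0=0 $r1=14 $r2=8 $r3=1 $r4=14 $r5=3 $r6=8
PC=12 and  $r6, $r2, $r5     | $r0=0 $r1=14 $r2=8 $r3=1 $r4=14 $r5=3 $r6=0
PC=13 and  $r2, $r0, $r3     | $r0=0 $r1=14 $r2=0 $r3=1 $r4=14 $r5=3 $r6=0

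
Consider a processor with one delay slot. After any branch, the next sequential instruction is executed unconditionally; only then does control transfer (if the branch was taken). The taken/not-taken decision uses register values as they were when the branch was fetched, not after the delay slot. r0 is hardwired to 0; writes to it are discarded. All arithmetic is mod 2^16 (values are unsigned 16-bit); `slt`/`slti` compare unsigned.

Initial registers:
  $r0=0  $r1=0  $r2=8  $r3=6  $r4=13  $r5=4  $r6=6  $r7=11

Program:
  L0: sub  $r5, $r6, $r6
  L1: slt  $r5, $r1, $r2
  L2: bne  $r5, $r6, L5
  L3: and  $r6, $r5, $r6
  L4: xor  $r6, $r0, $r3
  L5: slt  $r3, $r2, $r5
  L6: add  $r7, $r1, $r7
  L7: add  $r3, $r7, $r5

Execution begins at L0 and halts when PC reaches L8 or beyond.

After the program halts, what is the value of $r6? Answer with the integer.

#0 sub  $r5, $r6, $r6 ; 0/0/8/6/13/0/6/11
#1 slt  $r5, $r1, $r2 ; 0/0/8/6/13/1/6/11
#2 bne  $r5, $r6, L5 ; 0/0/8/6/13/1/6/11 ; →target
#3 and  $r6, $r5, $r6 ; 0/0/8/6/13/1/0/11
#5 slt  $r3, $r2, $r5 ; 0/0/8/0/13/1/0/11
#6 add  $r7, $r1, $r7 ; 0/0/8/0/13/1/0/11
#7 add  $r3, $r7, $r5 ; 0/0/8/12/13/1/0/11

0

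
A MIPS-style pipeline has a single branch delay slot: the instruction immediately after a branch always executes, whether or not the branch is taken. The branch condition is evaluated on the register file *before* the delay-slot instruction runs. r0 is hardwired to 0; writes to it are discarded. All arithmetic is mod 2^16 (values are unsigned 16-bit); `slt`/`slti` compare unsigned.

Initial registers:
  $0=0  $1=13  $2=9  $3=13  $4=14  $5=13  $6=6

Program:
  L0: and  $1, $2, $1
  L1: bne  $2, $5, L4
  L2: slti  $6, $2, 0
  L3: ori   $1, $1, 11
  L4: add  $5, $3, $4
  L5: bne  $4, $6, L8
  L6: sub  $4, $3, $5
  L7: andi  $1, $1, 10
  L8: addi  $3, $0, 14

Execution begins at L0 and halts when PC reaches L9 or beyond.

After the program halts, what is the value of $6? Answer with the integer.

0

  step pc=0: and  $1, $2, $1  regs=(0,9,9,13,14,13,6)
  step pc=1: bne  $2, $5, L4  cond=T  regs=(0,9,9,13,14,13,6)
  step pc=2: slti  $6, $2, 0  regs=(0,9,9,13,14,13,0)
  step pc=4: add  $5, $3, $4  regs=(0,9,9,13,14,27,0)
  step pc=5: bne  $4, $6, L8  cond=T  regs=(0,9,9,13,14,27,0)
  step pc=6: sub  $4, $3, $5  regs=(0,9,9,13,65522,27,0)
  step pc=8: addi  $3, $0, 14  regs=(0,9,9,14,65522,27,0)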